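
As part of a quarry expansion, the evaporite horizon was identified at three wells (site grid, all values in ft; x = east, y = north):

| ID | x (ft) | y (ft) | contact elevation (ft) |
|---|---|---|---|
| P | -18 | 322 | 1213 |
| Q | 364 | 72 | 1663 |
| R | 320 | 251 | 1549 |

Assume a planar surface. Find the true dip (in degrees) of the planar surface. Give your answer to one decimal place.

Let the plane be z = a·x + b·y + c.
Q−P: 382a − 250b = 450;  R−P: 338a − 71b = 336.
Solving gives a = 0.90714, b = −0.41389.
Gradient magnitude |∇z| = √(a² + b²) = √(0.82291 + 0.17130) = 0.99710.
True dip = arctan(0.99710) = 44.9°, dipping toward WNW (azimuth ≈ 295°).

44.9°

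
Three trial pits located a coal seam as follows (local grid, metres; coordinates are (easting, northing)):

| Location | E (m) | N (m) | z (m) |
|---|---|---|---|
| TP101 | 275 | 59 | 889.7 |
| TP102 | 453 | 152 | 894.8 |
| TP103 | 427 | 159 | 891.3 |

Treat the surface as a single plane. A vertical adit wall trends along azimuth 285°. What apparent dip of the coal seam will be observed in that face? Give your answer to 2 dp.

Two edge vectors: TP101→TP102 = (178, 93, 5.1), TP101→TP103 = (152, 100, 1.6).
Normal n = (TP101→TP102) × (TP101→TP103) = (-361.2, 490.4, 3664).
So ∂z/∂E = −n_x/n_z = 0.09858 and ∂z/∂N = −n_y/n_z = −0.13384.
Unit vector along 285° is (sin 285°, cos 285°) = (-0.9659, 0.2588).
Slope in that direction = a·(-0.9659) + b·(0.2588) = −0.12986.
Apparent dip = arctan|0.12986| = 7.40° (true dip is 9.4°, so apparent ≤ true as expected).

7.40°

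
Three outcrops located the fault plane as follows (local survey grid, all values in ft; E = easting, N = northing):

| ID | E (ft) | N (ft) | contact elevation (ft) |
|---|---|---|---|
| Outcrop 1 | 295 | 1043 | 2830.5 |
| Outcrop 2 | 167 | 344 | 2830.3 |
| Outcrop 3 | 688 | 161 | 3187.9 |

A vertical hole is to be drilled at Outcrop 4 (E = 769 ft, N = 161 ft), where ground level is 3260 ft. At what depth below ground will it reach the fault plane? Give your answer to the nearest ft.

20 ft

Let the plane be z = a·E + b·N + c.
Outcrop 2−Outcrop 1: −128a − 699b = −0.2;  Outcrop 3−Outcrop 1: 393a − 882b = 357.4.
Solving gives a = 0.64499, b = −0.11782.
Then c = 2830.5 − a·295 − b·1043 = 2763.12.
At (769, 161): z_contact = 496.0 − 19.0 + 2763.12 = 3240.1 ft.
Depth below ground = 3260 − 3240.1 = 20 ft.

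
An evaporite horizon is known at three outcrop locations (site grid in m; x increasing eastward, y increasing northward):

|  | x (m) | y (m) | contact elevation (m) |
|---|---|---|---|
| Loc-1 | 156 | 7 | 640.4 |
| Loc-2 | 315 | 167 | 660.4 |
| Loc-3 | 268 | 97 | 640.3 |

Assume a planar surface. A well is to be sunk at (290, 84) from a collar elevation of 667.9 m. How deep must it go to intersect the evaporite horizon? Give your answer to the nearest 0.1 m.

46.8 m

Let the plane be z = a·x + b·y + c.
Loc-2−Loc-1: 159a + 160b = 20;  Loc-3−Loc-1: 112a + 90b = −0.1.
Solving gives a = −0.50305, b = 0.62490.
Then c = 640.4 − a·156 − b·7 = 714.50.
At (290, 84): z_contact = −145.88 + 52.49 + 714.50 = 621.11 m.
Depth below ground = 667.9 − 621.11 = 46.8 m.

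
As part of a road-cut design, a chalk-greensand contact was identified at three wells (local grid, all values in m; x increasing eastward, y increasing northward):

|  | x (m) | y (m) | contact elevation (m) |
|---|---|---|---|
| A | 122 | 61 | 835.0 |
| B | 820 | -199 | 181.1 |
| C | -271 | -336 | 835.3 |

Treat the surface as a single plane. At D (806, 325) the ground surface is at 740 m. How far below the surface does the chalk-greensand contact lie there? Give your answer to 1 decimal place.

Let the plane be z = a·x + b·y + c.
B−A: 698a − 260b = −653.9;  C−A: −393a − 397b = 0.3.
Solving gives a = −0.68465, b = 0.67699.
Then c = 835 − a·122 − b·61 = 877.23.
At (806, 325): z_contact = −551.82 + 220.02 + 877.23 = 545.43 m.
Depth below ground = 740 − 545.43 = 194.6 m.

194.6 m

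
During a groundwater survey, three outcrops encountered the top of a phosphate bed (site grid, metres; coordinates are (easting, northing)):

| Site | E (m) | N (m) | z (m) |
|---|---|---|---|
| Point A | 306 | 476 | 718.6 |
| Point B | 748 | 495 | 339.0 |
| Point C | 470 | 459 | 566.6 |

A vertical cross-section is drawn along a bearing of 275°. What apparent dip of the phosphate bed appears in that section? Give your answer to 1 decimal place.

Two edge vectors: Point A→Point B = (442, 19, -379.6), Point A→Point C = (164, -17, -152).
Normal n = (Point A→Point B) × (Point A→Point C) = (-9341.2, 4929.6, -10630).
So ∂z/∂E = −n_x/n_z = −0.87876 and ∂z/∂N = −n_y/n_z = 0.46374.
Unit vector along 275° is (sin 275°, cos 275°) = (-0.9962, 0.0872).
Slope in that direction = a·(-0.9962) + b·(0.0872) = 0.91583.
Apparent dip = arctan|0.91583| = 42.5° (true dip is 44.8°, so apparent ≤ true as expected).

42.5°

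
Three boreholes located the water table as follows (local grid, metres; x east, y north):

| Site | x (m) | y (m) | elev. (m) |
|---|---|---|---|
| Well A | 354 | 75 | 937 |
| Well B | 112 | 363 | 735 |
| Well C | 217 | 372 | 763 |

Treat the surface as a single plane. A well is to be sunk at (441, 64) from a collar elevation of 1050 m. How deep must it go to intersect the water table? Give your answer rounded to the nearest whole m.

82 m

Let the plane be z = a·x + b·y + c.
Well B−Well A: −242a + 288b = −202;  Well C−Well A: −137a + 297b = −174.
Solving gives a = 0.30483, b = −0.44525.
Then c = 937 − a·354 − b·75 = 862.48.
At (441, 64): z_contact = 134.4 − 28.5 + 862.48 = 968.4 m.
Depth below ground = 1050 − 968.4 = 82 m.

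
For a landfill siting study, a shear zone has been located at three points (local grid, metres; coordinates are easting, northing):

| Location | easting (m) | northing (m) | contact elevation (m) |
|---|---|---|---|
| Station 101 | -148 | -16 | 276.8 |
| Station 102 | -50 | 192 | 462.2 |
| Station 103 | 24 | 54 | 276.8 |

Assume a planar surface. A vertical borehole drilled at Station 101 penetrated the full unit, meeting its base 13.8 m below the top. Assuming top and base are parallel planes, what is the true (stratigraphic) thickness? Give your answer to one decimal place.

Two edge vectors: Station 101→Station 102 = (98, 208, 185.4), Station 101→Station 103 = (172, 70, 0).
Normal n = (Station 101→Station 102) × (Station 101→Station 103) = (-12978, 31888.8, -28916).
So ∂z/∂easting = −n_x/n_z = −0.44882 and ∂z/∂northing = −n_y/n_z = 1.10281.
|∇z| = √(a²+b²) = 1.19064, so dip δ = arctan(1.19064) = 49.97°.
True thickness = vertical thickness × cos δ = 13.8 × cos 49.97° = 8.9 m.

8.9 m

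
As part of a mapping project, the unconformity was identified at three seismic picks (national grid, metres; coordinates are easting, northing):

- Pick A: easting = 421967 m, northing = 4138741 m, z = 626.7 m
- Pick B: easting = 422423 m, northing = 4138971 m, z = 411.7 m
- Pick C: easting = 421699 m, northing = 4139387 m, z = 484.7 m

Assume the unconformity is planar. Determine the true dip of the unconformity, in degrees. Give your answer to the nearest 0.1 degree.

Let the plane be z = a·easting + b·northing + c.
Pick B−Pick A: 456a + 230b = −215;  Pick C−Pick A: −268a + 646b = −142.
Solving gives a = −0.29822, b = −0.34353.
Gradient magnitude |∇z| = √(a² + b²) = √(0.08893 + 0.11802) = 0.45492.
True dip = arctan(0.45492) = 24.5°, dipping toward NE (azimuth ≈ 041°).

24.5°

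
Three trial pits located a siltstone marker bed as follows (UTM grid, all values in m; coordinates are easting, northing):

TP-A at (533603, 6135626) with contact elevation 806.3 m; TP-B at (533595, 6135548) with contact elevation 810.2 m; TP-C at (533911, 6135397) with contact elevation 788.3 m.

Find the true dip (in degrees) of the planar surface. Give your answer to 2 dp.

5.59°

Let the plane be z = a·easting + b·northing + c.
TP-B−TP-A: −8a − 78b = 3.9;  TP-C−TP-A: 308a − 229b = −18.
Solving gives a = −0.08884, b = −0.04089.
Gradient magnitude |∇z| = √(a² + b²) = √(0.00789 + 0.00167) = 0.09780.
True dip = arctan(0.09780) = 5.59°, dipping toward ENE (azimuth ≈ 065°).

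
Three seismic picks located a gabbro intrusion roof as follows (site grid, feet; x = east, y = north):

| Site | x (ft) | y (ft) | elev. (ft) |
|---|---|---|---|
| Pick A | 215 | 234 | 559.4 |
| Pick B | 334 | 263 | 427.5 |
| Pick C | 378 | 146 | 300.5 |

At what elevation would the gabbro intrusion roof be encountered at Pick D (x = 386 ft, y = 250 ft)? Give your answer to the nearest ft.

354 ft

Two edge vectors: Pick A→Pick B = (119, 29, -131.9), Pick A→Pick C = (163, -88, -258.9).
Normal n = (Pick A→Pick B) × (Pick A→Pick C) = (-19115.3, 9309.4, -15199).
So ∂z/∂x = −n_x/n_z = −1.25767 and ∂z/∂y = −n_y/n_z = 0.61250.
Intercept c from Pick A: 559.4 + 270.40 − 143.33 = 686.47.
At (386, 250): z = −485.5 + 153.1 + 686.47 = 354.1 ft.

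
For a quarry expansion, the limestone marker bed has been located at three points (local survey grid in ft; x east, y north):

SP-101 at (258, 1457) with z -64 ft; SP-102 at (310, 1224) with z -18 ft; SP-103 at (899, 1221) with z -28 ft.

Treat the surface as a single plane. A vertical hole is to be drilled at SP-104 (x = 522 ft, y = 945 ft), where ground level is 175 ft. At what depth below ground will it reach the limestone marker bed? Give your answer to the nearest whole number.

Two edge vectors: SP-101→SP-102 = (52, -233, 46), SP-101→SP-103 = (641, -236, 36).
Normal n = (SP-101→SP-102) × (SP-101→SP-103) = (2468, 27614, 137081).
So ∂z/∂x = −n_x/n_z = −0.01800 and ∂z/∂y = −n_y/n_z = −0.20144.
Intercept c from SP-101: -64 + 4.65 + 293.50 = 234.15.
At (522, 945): z_contact = −9.4 − 190.4 + 234.15 = 34.4 ft.
Depth below ground = 175 − 34.4 = 141 ft.

141 ft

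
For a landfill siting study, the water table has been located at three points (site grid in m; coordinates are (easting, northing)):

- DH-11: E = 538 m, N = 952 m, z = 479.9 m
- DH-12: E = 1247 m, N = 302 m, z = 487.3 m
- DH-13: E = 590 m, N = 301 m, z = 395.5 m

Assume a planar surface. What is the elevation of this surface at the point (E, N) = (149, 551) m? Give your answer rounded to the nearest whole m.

369 m

Let the plane be z = a·E + b·N + c.
DH-12−DH-11: 709a − 650b = 7.4;  DH-13−DH-11: 52a − 651b = −84.4.
Solving gives a = 0.13951, b = 0.14079.
Then c = 479.9 − a·538 − b·952 = 270.81.
At (149, 551): z = 20.8 + 77.6 + 270.81 = 369.2 m.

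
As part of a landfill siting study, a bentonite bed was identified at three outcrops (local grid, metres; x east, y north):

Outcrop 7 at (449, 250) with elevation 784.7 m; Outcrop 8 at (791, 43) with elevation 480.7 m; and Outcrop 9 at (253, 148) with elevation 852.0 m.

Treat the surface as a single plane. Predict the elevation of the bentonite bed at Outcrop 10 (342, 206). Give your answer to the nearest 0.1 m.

Two edge vectors: Outcrop 7→Outcrop 8 = (342, -207, -304), Outcrop 7→Outcrop 9 = (-196, -102, 67.3).
Normal n = (Outcrop 7→Outcrop 8) × (Outcrop 7→Outcrop 9) = (-44939.1, 36567.4, -75456).
So ∂z/∂x = −n_x/n_z = −0.59557 and ∂z/∂y = −n_y/n_z = 0.48462.
Intercept c from Outcrop 7: 784.7 + 267.41 − 121.15 = 930.95.
At (342, 206): z = −203.7 + 99.8 + 930.95 = 827.1 m.

827.1 m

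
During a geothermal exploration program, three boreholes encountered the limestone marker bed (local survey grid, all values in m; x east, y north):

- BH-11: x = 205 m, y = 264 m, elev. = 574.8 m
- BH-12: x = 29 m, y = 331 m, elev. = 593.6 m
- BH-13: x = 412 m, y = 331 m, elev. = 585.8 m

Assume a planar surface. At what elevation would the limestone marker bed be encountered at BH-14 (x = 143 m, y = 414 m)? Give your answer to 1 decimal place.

Two edge vectors: BH-11→BH-12 = (-176, 67, 18.8), BH-11→BH-13 = (207, 67, 11).
Normal n = (BH-11→BH-12) × (BH-11→BH-13) = (-522.6, 5827.6, -25661).
So ∂z/∂x = −n_x/n_z = −0.02037 and ∂z/∂y = −n_y/n_z = 0.22710.
Intercept c from BH-11: 574.8 + 4.17 − 59.95 = 519.02.
At (143, 414): z = −2.9 + 94.0 + 519.02 = 610.1 m.

610.1 m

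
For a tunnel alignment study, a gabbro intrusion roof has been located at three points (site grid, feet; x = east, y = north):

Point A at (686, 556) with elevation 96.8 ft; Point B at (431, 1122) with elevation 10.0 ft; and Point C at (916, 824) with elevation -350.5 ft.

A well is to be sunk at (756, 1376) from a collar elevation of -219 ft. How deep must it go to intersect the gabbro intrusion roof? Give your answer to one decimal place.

Let the plane be z = a·x + b·y + c.
Point B−Point A: −255a + 566b = −86.8;  Point C−Point A: 230a + 268b = −447.3.
Solving gives a = −1.158117, b = −0.675123.
Then c = 96.8 − a·686 − b·556 = 1266.64.
At (756, 1376): z_contact = −875.54 − 928.97 + 1266.64 = -537.87 ft.
Depth below ground = -219 − (-537.87) = 318.9 ft.

318.9 ft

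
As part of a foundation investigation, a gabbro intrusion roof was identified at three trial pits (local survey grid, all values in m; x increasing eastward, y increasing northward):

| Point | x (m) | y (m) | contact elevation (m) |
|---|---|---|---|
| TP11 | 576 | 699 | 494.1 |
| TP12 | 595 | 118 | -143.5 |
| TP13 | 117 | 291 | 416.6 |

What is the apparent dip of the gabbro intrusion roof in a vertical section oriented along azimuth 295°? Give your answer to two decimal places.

49.32°

Let the plane be z = a·x + b·y + c.
TP12−TP11: 19a − 581b = −637.6;  TP13−TP11: −459a − 408b = −77.5.
Solving gives a = −0.78385, b = 1.07178.
Unit vector along 295° is (sin 295°, cos 295°) = (-0.9063, 0.4226).
Slope in that direction = a·(-0.9063) + b·(0.4226) = 1.16337.
Apparent dip = arctan|1.16337| = 49.32° (true dip is 53.0°, so apparent ≤ true as expected).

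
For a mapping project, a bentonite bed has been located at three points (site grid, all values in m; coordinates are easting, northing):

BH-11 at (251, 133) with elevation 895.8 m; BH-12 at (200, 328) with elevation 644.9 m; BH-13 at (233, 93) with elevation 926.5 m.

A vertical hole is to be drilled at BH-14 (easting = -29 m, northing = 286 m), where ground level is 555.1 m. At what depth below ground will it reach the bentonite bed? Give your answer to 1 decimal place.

Two edge vectors: BH-11→BH-12 = (-51, 195, -250.9), BH-11→BH-13 = (-18, -40, 30.7).
Normal n = (BH-11→BH-12) × (BH-11→BH-13) = (-4049.5, 6081.9, 5550).
So ∂z/∂easting = −n_x/n_z = 0.72964 and ∂z/∂northing = −n_y/n_z = −1.09584.
Intercept c from BH-11: 895.8 − 183.14 + 145.75 = 858.41.
At (-29, 286): z_contact = −21.16 − 313.41 + 858.41 = 523.84 m.
Depth below ground = 555.1 − 523.84 = 31.3 m.

31.3 m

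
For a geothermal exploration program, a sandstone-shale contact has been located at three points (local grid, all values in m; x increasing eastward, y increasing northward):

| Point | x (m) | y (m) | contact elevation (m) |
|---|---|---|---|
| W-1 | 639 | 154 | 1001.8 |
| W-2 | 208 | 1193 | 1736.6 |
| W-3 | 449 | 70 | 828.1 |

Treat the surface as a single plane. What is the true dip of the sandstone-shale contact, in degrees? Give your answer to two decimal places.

Let the plane be z = a·x + b·y + c.
W-2−W-1: −431a + 1039b = 734.8;  W-3−W-1: −190a − 84b = −173.7.
Solving gives a = 0.50832, b = 0.91808.
Gradient magnitude |∇z| = √(a² + b²) = √(0.25839 + 0.84287) = 1.04941.
True dip = arctan(1.04941) = 46.38°, dipping toward SSW (azimuth ≈ 209°).

46.38°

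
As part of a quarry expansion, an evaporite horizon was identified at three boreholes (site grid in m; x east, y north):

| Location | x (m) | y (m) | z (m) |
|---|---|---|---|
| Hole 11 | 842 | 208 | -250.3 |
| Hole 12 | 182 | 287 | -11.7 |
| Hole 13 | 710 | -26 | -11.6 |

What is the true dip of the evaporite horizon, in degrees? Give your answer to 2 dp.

41.63°

Two edge vectors: Hole 11→Hole 12 = (-660, 79, 238.6), Hole 11→Hole 13 = (-132, -234, 238.7).
Normal n = (Hole 11→Hole 12) × (Hole 11→Hole 13) = (74689.7, 126046.8, 164868).
So ∂z/∂x = −n_x/n_z = −0.45303 and ∂z/∂y = −n_y/n_z = −0.76453.
Gradient magnitude |∇z| = √(a² + b²) = √(0.20523 + 0.58451) = 0.88867.
True dip = arctan(0.88867) = 41.63°, dipping toward NNE (azimuth ≈ 031°).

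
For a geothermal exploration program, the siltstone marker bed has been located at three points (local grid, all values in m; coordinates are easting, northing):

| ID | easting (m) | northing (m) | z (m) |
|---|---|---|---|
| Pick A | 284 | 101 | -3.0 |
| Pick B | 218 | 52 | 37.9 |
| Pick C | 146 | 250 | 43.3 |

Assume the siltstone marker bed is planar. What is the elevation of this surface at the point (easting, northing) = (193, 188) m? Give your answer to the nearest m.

Let the plane be z = a·easting + b·northing + c.
Pick B−Pick A: −66a − 49b = 40.9;  Pick C−Pick A: −138a + 149b = 46.3.
Solving gives a = −0.50390, b = −0.15597.
Then c = -3 − a·284 − b·101 = 155.86.
At (193, 188): z = −97.3 − 29.3 + 155.86 = 29.3 m.

29 m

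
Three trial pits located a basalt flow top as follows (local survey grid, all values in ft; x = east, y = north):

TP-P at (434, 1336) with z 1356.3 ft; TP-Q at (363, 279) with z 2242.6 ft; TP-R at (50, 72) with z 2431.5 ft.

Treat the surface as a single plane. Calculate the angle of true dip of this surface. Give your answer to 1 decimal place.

Two edge vectors: TP-P→TP-Q = (-71, -1057, 886.3), TP-P→TP-R = (-384, -1264, 1075.2).
Normal n = (TP-P→TP-Q) × (TP-P→TP-R) = (-16203.2, -264000, -316144).
So ∂z/∂x = −n_x/n_z = −0.05125 and ∂z/∂y = −n_y/n_z = −0.83506.
Gradient magnitude |∇z| = √(a² + b²) = √(0.00263 + 0.69733) = 0.83663.
True dip = arctan(0.83663) = 39.9°, dipping toward N (azimuth ≈ 004°).

39.9°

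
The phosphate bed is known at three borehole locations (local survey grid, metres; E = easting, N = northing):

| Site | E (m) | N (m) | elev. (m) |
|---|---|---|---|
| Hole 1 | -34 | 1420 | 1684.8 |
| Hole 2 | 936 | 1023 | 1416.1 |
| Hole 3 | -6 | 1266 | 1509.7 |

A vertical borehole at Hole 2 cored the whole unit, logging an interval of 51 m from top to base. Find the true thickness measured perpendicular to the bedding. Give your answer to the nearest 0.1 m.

Two edge vectors: Hole 1→Hole 2 = (970, -397, -268.7), Hole 1→Hole 3 = (28, -154, -175.1).
Normal n = (Hole 1→Hole 2) × (Hole 1→Hole 3) = (28134.9, 162323.4, -138264).
So ∂z/∂E = −n_x/n_z = 0.20349 and ∂z/∂N = −n_y/n_z = 1.17401.
|∇z| = √(a²+b²) = 1.19151, so dip δ = arctan(1.19151) = 49.99°.
True thickness = vertical thickness × cos δ = 51 × cos 49.99° = 32.8 m.

32.8 m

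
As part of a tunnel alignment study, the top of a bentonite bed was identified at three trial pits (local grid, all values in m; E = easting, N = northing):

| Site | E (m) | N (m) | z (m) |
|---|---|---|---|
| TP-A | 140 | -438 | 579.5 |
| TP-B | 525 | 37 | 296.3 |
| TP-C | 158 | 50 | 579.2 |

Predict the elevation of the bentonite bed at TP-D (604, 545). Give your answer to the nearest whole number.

Two edge vectors: TP-A→TP-B = (385, 475, -283.2), TP-A→TP-C = (18, 488, -0.3).
Normal n = (TP-A→TP-B) × (TP-A→TP-C) = (138059.1, -4982.1, 179330).
So ∂z/∂E = −n_x/n_z = −0.76986 and ∂z/∂N = −n_y/n_z = 0.02778.
Intercept c from TP-A: 579.5 + 107.78 + 12.17 = 699.45.
At (604, 545): z = −465.0 + 15.1 + 699.45 = 249.6 m.

250 m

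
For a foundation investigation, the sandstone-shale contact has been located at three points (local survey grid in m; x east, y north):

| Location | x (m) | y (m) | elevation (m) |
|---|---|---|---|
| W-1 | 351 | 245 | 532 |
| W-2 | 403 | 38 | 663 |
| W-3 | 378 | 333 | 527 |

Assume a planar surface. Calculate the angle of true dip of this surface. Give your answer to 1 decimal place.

47.7°

Let the plane be z = a·x + b·y + c.
W-2−W-1: 52a − 207b = 131;  W-3−W-1: 27a + 88b = −5.
Solving gives a = 1.03227, b = −0.37354.
Gradient magnitude |∇z| = √(a² + b²) = √(1.06558 + 0.13953) = 1.09777.
True dip = arctan(1.09777) = 47.7°, dipping toward WNW (azimuth ≈ 290°).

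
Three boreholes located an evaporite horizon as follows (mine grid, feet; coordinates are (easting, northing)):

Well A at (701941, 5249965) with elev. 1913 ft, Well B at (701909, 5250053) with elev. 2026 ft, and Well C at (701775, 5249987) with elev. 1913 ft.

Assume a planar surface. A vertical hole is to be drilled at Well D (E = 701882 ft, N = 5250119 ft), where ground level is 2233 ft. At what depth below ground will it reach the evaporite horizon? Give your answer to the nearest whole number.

Let the plane be z = a·E + b·N + c.
Well B−Well A: −32a + 88b = 113;  Well C−Well A: −166a + 22b = 0.
Solving gives a = 0.17879747, b = 1.34910817.
Then c = 1913 − a·701941 − b·5249965 = −7206362.95.
At (701882, 5250119): z_contact = 125494.7 + 7082978.4 − 7206362.95 = 2110.2 ft.
Depth below ground = 2233 − 2110.2 = 123 ft.

123 ft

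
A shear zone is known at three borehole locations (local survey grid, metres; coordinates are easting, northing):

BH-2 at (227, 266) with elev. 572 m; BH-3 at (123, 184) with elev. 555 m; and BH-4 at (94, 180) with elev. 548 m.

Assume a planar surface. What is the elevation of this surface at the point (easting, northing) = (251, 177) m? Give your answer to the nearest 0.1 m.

Two edge vectors: BH-2→BH-3 = (-104, -82, -17), BH-2→BH-4 = (-133, -86, -24).
Normal n = (BH-2→BH-3) × (BH-2→BH-4) = (506, -235, -1962).
So ∂z/∂easting = −n_x/n_z = 0.25790 and ∂z/∂northing = −n_y/n_z = −0.11978.
Intercept c from BH-2: 572 − 58.54 + 31.86 = 545.32.
At (251, 177): z = 64.7 − 21.2 + 545.32 = 588.8 m.

588.8 m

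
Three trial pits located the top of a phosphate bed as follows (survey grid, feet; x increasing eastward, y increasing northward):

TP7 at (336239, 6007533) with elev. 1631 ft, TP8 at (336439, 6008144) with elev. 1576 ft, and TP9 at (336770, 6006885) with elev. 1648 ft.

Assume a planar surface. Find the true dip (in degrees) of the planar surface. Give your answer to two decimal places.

Two edge vectors: TP7→TP8 = (200, 611, -55), TP7→TP9 = (531, -648, 17).
Normal n = (TP7→TP8) × (TP7→TP9) = (-25253, -32605, -454041).
So ∂z/∂x = −n_x/n_z = −0.05562 and ∂z/∂y = −n_y/n_z = −0.07181.
Gradient magnitude |∇z| = √(a² + b²) = √(0.00309 + 0.00516) = 0.09083.
True dip = arctan(0.09083) = 5.19°, dipping toward NE (azimuth ≈ 038°).

5.19°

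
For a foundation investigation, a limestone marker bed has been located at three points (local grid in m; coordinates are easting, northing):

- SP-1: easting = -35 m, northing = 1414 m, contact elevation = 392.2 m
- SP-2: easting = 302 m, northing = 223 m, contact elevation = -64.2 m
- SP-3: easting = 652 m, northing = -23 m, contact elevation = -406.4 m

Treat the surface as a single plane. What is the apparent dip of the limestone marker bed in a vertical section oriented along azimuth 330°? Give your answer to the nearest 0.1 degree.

Let the plane be z = a·easting + b·northing + c.
SP-2−SP-1: 337a − 1191b = −456.4;  SP-3−SP-1: 687a − 1437b = −798.6.
Solving gives a = −0.88423, b = 0.13301.
Unit vector along 330° is (sin 330°, cos 330°) = (-0.5000, 0.8660).
Slope in that direction = a·(-0.5000) + b·(0.8660) = 0.55730.
Apparent dip = arctan|0.55730| = 29.1° (true dip is 41.8°, so apparent ≤ true as expected).

29.1°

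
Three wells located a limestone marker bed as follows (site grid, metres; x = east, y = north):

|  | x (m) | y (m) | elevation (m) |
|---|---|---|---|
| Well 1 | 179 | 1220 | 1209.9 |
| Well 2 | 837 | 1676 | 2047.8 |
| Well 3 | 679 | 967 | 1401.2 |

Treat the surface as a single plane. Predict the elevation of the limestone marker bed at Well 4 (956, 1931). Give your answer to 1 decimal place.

2327.5 m

Two edge vectors: Well 1→Well 2 = (658, 456, 837.9), Well 1→Well 3 = (500, -253, 191.3).
Normal n = (Well 1→Well 2) × (Well 1→Well 3) = (299221.5, 293074.6, -394474).
So ∂z/∂x = −n_x/n_z = 0.758533 and ∂z/∂y = −n_y/n_z = 0.742950.
Intercept c from Well 1: 1209.9 − 135.78 − 906.40 = 167.72.
At (956, 1931): z = 725.2 + 1434.6 + 167.72 = 2327.5 m.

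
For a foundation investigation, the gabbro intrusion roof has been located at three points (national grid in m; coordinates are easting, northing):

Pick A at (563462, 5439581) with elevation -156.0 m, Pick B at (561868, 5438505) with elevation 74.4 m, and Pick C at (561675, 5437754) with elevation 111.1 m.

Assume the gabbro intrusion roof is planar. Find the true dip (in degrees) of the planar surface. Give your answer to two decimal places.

Two edge vectors: Pick A→Pick B = (-1594, -1076, 230.4), Pick A→Pick C = (-1787, -1827, 267.1).
Normal n = (Pick A→Pick B) × (Pick A→Pick C) = (133541.2, 14032.6, 989426).
So ∂z/∂easting = −n_x/n_z = −0.13497 and ∂z/∂northing = −n_y/n_z = −0.01418.
Gradient magnitude |∇z| = √(a² + b²) = √(0.01822 + 0.00020) = 0.13571.
True dip = arctan(0.13571) = 7.73°, dipping toward E (azimuth ≈ 084°).

7.73°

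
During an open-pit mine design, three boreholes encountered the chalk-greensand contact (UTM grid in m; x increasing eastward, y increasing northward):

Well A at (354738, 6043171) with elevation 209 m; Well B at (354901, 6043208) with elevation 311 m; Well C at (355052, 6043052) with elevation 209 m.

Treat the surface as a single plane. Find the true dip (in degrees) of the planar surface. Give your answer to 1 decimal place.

47.8°

Two edge vectors: Well A→Well B = (163, 37, 102), Well A→Well C = (314, -119, 0).
Normal n = (Well A→Well B) × (Well A→Well C) = (12138, 32028, -31015).
So ∂z/∂x = −n_x/n_z = 0.39136 and ∂z/∂y = −n_y/n_z = 1.03266.
Gradient magnitude |∇z| = √(a² + b²) = √(0.15316 + 1.06639) = 1.10433.
True dip = arctan(1.10433) = 47.8°, dipping toward SSW (azimuth ≈ 201°).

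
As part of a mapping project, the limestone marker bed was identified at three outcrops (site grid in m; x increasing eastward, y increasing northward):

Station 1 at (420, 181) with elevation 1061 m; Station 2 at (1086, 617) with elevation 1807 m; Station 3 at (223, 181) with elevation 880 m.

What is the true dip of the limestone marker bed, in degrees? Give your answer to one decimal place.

Two edge vectors: Station 1→Station 2 = (666, 436, 746), Station 1→Station 3 = (-197, 0, -181).
Normal n = (Station 1→Station 2) × (Station 1→Station 3) = (-78916, -26416, 85892).
So ∂z/∂x = −n_x/n_z = 0.91878 and ∂z/∂y = −n_y/n_z = 0.30755.
Gradient magnitude |∇z| = √(a² + b²) = √(0.84416 + 0.09459) = 0.96889.
True dip = arctan(0.96889) = 44.1°, dipping toward WSW (azimuth ≈ 251°).

44.1°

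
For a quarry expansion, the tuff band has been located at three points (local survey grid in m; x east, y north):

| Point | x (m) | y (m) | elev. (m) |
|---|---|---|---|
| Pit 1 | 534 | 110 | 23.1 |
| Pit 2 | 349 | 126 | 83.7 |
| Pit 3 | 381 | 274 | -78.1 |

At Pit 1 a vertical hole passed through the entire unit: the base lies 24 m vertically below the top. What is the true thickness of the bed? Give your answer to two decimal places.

Two edge vectors: Pit 1→Pit 2 = (-185, 16, 60.6), Pit 1→Pit 3 = (-153, 164, -101.2).
Normal n = (Pit 1→Pit 2) × (Pit 1→Pit 3) = (-11557.6, -27993.8, -27892).
So ∂z/∂x = −n_x/n_z = −0.41437 and ∂z/∂y = −n_y/n_z = −1.00365.
|∇z| = √(a²+b²) = 1.08582, so dip δ = arctan(1.08582) = 47.36°.
True thickness = vertical thickness × cos δ = 24 × cos 47.36° = 16.26 m.

16.26 m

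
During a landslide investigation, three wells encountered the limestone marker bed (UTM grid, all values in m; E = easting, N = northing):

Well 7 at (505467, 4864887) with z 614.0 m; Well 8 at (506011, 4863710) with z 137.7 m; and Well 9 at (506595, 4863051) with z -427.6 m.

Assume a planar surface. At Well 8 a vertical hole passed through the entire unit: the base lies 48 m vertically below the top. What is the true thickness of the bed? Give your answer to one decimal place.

32.7 m

Two edge vectors: Well 7→Well 8 = (544, -1177, -476.3), Well 7→Well 9 = (1128, -1836, -1041.6).
Normal n = (Well 7→Well 8) × (Well 7→Well 9) = (351476.4, 29364, 328872).
So ∂z/∂E = −n_x/n_z = −1.06873 and ∂z/∂N = −n_y/n_z = −0.08929.
|∇z| = √(a²+b²) = 1.07246, so dip δ = arctan(1.07246) = 47.00°.
True thickness = vertical thickness × cos δ = 48 × cos 47.00° = 32.7 m.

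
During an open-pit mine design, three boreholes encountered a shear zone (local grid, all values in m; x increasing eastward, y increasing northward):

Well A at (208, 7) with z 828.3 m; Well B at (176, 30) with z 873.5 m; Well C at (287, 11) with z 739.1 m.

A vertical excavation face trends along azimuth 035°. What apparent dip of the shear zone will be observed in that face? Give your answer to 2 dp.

Let the plane be z = a·x + b·y + c.
Well B−Well A: −32a + 23b = 45.2;  Well C−Well A: 79a + 4b = −89.2.
Solving gives a = −1.14776, b = 0.36833.
Unit vector along 035° is (sin 35°, cos 35°) = (0.5736, 0.8192).
Slope in that direction = a·(0.5736) + b·(0.8192) = −0.35661.
Apparent dip = arctan|0.35661| = 19.63° (true dip is 50.3°, so apparent ≤ true as expected).

19.63°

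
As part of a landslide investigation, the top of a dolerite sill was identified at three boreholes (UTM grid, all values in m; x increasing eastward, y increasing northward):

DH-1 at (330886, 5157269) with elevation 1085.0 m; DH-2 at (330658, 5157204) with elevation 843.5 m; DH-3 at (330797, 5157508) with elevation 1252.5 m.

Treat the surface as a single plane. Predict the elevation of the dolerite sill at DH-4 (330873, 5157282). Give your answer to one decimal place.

Two edge vectors: DH-1→DH-2 = (-228, -65, -241.5), DH-1→DH-3 = (-89, 239, 167.5).
Normal n = (DH-1→DH-2) × (DH-1→DH-3) = (46831, 59683.5, -60277).
So ∂z/∂x = −n_x/n_z = 0.776929841 and ∂z/∂y = −n_y/n_z = 0.990153790.
Intercept c from DH-1: 1085 − 257075.21 − 5106489.45 = −5362479.65.
At (330873, 5157282): z = 257065.1 + 5106502.3 − 5362479.65 = 1087.8 m.

1087.8 m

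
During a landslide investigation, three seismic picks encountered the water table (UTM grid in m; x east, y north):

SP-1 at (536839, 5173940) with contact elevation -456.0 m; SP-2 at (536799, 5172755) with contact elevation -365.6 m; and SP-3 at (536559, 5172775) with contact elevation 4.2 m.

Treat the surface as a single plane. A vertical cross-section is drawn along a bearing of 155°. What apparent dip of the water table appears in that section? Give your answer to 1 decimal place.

32.2°

Let the plane be z = a·x + b·y + c.
SP-2−SP-1: −40a − 1185b = 90.4;  SP-3−SP-1: −280a − 1165b = 460.2.
Solving gives a = −1.54285, b = −0.02421.
Unit vector along 155° is (sin 155°, cos 155°) = (0.4226, -0.9063).
Slope in that direction = a·(0.4226) + b·(-0.9063) = −0.63010.
Apparent dip = arctan|0.63010| = 32.2° (true dip is 57.1°, so apparent ≤ true as expected).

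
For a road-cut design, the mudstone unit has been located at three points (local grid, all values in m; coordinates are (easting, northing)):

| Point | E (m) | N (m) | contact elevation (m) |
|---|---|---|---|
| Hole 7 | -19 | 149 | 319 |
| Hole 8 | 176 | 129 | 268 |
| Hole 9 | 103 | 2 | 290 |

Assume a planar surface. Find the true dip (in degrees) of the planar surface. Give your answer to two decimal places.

14.82°

Two edge vectors: Hole 7→Hole 8 = (195, -20, -51), Hole 7→Hole 9 = (122, -147, -29).
Normal n = (Hole 7→Hole 8) × (Hole 7→Hole 9) = (-6917, -567, -26225).
So ∂z/∂E = −n_x/n_z = −0.26376 and ∂z/∂N = −n_y/n_z = −0.02162.
Gradient magnitude |∇z| = √(a² + b²) = √(0.06957 + 0.00047) = 0.26464.
True dip = arctan(0.26464) = 14.82°, dipping toward E (azimuth ≈ 085°).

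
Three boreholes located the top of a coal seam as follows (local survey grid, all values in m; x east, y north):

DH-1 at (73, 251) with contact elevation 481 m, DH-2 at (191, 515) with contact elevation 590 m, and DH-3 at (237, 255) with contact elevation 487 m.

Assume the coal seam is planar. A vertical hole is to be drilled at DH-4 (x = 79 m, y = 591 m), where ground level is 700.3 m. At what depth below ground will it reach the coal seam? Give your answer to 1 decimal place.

Let the plane be z = a·x + b·y + c.
DH-2−DH-1: 118a + 264b = 109;  DH-3−DH-1: 164a + 4b = 6.
Solving gives a = 0.02681, b = 0.40090.
Then c = 481 − a·73 − b·251 = 378.42.
At (79, 591): z_contact = 2.12 + 236.93 + 378.42 = 617.47 m.
Depth below ground = 700.3 − 617.47 = 82.8 m.

82.8 m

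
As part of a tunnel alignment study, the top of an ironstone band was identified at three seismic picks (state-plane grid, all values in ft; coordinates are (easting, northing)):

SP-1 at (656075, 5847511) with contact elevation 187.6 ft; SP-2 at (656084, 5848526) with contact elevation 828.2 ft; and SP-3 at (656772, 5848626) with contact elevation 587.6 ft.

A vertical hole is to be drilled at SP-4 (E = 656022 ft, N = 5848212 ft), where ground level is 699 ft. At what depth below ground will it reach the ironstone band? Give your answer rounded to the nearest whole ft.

43 ft

Two edge vectors: SP-1→SP-2 = (9, 1015, 640.6), SP-1→SP-3 = (697, 1115, 400).
Normal n = (SP-1→SP-2) × (SP-1→SP-3) = (-308269, 442898.2, -697420).
So ∂z/∂E = −n_x/n_z = −0.44201342 and ∂z/∂N = −n_y/n_z = 0.63505234.
Intercept c from SP-1: 187.6 + 289993.96 − 3713475.52 = −3423293.96.
At (656022, 5848212): z_contact = −289970.5 + 3713920.7 − 3423293.96 = 656.2 ft.
Depth below ground = 699 − 656.2 = 43 ft.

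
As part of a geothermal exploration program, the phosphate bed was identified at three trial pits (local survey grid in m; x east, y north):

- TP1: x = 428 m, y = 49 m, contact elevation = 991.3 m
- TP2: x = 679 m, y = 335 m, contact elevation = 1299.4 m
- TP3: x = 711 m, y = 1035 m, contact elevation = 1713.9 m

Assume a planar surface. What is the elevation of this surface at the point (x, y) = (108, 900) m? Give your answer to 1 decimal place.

1285.9 m

Two edge vectors: TP1→TP2 = (251, 286, 308.1), TP1→TP3 = (283, 986, 722.6).
Normal n = (TP1→TP2) × (TP1→TP3) = (-97123, -94180.3, 166548).
So ∂z/∂x = −n_x/n_z = 0.583153 and ∂z/∂y = −n_y/n_z = 0.565484.
Intercept c from TP1: 991.3 − 249.59 − 27.71 = 714.00.
At (108, 900): z = 63.0 + 508.9 + 714.00 = 1285.9 m.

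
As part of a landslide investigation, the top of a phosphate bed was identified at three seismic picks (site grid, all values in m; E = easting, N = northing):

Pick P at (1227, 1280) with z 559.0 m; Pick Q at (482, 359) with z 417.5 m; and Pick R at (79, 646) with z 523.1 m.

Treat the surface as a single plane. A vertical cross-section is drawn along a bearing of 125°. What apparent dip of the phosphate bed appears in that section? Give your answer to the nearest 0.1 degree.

12.0°

Let the plane be z = a·E + b·N + c.
Pick Q−Pick P: −745a − 921b = −141.5;  Pick R−Pick P: −1148a − 634b = −35.9.
Solving gives a = −0.09684, b = 0.23197.
Unit vector along 125° is (sin 125°, cos 125°) = (0.8192, -0.5736).
Slope in that direction = a·(0.8192) + b·(-0.5736) = −0.21238.
Apparent dip = arctan|0.21238| = 12.0° (true dip is 14.1°, so apparent ≤ true as expected).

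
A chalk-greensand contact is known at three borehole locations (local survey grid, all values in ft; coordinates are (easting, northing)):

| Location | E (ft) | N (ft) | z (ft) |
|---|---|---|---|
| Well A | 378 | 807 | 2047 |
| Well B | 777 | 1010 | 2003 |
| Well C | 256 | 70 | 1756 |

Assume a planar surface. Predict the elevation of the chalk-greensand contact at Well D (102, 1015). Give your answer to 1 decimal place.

Two edge vectors: Well A→Well B = (399, 203, -44), Well A→Well C = (-122, -737, -291).
Normal n = (Well A→Well B) × (Well A→Well C) = (-91501, 121477, -269297).
So ∂z/∂E = −n_x/n_z = −0.339777 and ∂z/∂N = −n_y/n_z = 0.451089.
Intercept c from Well A: 2047 + 128.44 − 364.03 = 1811.41.
At (102, 1015): z = −34.7 + 457.9 + 1811.41 = 2234.6 ft.

2234.6 ft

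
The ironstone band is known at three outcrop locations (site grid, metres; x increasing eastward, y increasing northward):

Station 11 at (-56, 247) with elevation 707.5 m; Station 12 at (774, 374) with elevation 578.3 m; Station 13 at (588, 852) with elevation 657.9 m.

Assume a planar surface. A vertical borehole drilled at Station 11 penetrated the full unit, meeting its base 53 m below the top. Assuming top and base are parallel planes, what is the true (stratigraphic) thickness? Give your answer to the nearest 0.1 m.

52.0 m

Let the plane be z = a·x + b·y + c.
Station 12−Station 11: 830a + 127b = −129.2;  Station 13−Station 11: 644a + 605b = −49.6.
Solving gives a = −0.17096, b = 0.10000.
|∇z| = √(a²+b²) = 0.19806, so dip δ = arctan(0.19806) = 11.20°.
True thickness = vertical thickness × cos δ = 53 × cos 11.20° = 52.0 m.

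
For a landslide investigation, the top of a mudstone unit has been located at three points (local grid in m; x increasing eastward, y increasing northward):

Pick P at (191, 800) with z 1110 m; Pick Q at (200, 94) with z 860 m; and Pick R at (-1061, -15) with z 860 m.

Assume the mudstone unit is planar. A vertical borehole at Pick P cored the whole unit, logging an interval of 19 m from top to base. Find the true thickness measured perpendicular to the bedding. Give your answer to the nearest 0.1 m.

Let the plane be z = a·x + b·y + c.
Pick Q−Pick P: 9a − 706b = −250;  Pick R−Pick P: −1252a − 815b = −250.
Solving gives a = −0.03058, b = 0.35372.
|∇z| = √(a²+b²) = 0.35504, so dip δ = arctan(0.35504) = 19.55°.
True thickness = vertical thickness × cos δ = 19 × cos 19.55° = 17.9 m.

17.9 m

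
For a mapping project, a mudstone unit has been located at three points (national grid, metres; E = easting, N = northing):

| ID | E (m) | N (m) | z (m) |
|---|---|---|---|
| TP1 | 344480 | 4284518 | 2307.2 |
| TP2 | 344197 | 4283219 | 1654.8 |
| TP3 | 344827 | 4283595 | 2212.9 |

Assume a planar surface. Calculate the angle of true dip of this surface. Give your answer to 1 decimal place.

37.3°

Let the plane be z = a·E + b·N + c.
TP2−TP1: −283a − 1299b = −652.4;  TP3−TP1: 347a − 923b = −94.3.
Solving gives a = 0.67373, b = 0.35545.
Gradient magnitude |∇z| = √(a² + b²) = √(0.45391 + 0.12635) = 0.76175.
True dip = arctan(0.76175) = 37.3°, dipping toward WSW (azimuth ≈ 242°).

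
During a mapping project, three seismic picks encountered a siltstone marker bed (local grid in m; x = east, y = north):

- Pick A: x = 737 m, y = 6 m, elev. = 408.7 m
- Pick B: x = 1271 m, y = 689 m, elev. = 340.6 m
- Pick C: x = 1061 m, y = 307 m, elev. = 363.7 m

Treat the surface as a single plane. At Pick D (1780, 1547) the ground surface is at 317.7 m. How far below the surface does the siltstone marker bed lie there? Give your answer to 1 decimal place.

Let the plane be z = a·x + b·y + c.
Pick B−Pick A: 534a + 683b = −68.1;  Pick C−Pick A: 324a + 301b = −45.
Solving gives a = −0.169043, b = 0.032458.
Then c = 408.7 − a·737 − b·6 = 533.09.
At (1780, 1547): z_contact = −300.90 + 50.21 + 533.09 = 282.41 m.
Depth below ground = 317.7 − 282.41 = 35.3 m.

35.3 m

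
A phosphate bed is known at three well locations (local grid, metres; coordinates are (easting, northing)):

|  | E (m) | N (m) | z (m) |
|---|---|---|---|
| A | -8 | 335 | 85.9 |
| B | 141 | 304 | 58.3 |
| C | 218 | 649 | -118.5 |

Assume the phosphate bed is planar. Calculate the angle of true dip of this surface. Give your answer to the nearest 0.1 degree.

Two edge vectors: A→B = (149, -31, -27.6), A→C = (226, 314, -204.4).
Normal n = (A→B) × (A→C) = (15002.8, 24218, 53792).
So ∂z/∂E = −n_x/n_z = −0.27890 and ∂z/∂N = −n_y/n_z = −0.45022.
Gradient magnitude |∇z| = √(a² + b²) = √(0.07779 + 0.20269) = 0.52961.
True dip = arctan(0.52961) = 27.9°, dipping toward NNE (azimuth ≈ 032°).

27.9°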